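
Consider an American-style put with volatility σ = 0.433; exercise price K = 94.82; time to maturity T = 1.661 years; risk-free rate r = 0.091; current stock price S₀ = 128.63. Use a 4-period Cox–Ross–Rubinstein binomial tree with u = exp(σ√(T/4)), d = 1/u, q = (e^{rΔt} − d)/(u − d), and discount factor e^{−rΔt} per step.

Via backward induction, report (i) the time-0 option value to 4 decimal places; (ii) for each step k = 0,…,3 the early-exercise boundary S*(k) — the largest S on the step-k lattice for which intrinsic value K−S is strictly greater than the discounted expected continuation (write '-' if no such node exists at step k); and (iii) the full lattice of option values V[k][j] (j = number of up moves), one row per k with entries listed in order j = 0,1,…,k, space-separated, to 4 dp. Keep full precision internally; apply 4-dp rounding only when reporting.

Δt=0.41525  u=1.32184  d=0.75652  q=0.49882  discount=0.96292
step 4 (expiry): payoffs max(K−S,0) = 52.6866 21.2019 0.0000 0.0000 0.0000
step 3: (k=3,j=0): S=55.6936, (K−S)⁺=39.1264, hold=35.6102 ⇒ V=39.1264 exercise | (k=3,j=1): S=97.3113, (K−S)⁺=0.0000, hold=10.2320 ⇒ V=10.2320 continue | (k=3,j=2): S=170.0283, (K−S)⁺=0.0000, hold=0.0000 ⇒ V=0.0000 continue | (k=3,j=3): S=297.0838, (K−S)⁺=0.0000, hold=0.0000 ⇒ V=0.0000 continue  boundary S*=55.6936
step 2: (k=2,j=0): S=73.6181, (K−S)⁺=21.2019, hold=23.7970 ⇒ V=23.7970 continue | (k=2,j=1): S=128.6300, (K−S)⁺=0.0000, hold=4.9380 ⇒ V=4.9380 continue | (k=2,j=2): S=224.7502, (K−S)⁺=0.0000, hold=0.0000 ⇒ V=0.0000 continue  boundary S*=-
step 1: (k=1,j=0): S=97.3113, (K−S)⁺=0.0000, hold=13.8562 ⇒ V=13.8562 continue | (k=1,j=1): S=170.0283, (K−S)⁺=0.0000, hold=2.3831 ⇒ V=2.3831 continue  boundary S*=-
step 0: (k=0,j=0): S=128.6300, (K−S)⁺=0.0000, hold=7.8316 ⇒ V=7.8316 continue  boundary S*=-

price = 7.8316
boundary = - - - 55.6936
tree:
7.8316
13.8562 2.3831
23.7970 4.9380 0.0000
39.1264 10.2320 0.0000 0.0000
52.6866 21.2019 0.0000 0.0000 0.0000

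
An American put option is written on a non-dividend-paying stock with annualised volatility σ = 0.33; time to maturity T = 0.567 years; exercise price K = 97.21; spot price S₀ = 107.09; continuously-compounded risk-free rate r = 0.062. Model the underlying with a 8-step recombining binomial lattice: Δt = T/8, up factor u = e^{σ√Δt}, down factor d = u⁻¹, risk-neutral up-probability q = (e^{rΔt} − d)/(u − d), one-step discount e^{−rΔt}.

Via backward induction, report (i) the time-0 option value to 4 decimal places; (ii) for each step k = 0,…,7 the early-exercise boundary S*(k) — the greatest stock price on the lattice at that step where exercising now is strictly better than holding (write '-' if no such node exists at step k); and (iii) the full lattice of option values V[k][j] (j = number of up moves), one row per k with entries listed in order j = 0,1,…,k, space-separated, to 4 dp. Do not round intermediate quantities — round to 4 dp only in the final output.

params: Δt=0.07087 u=1.09183 d=0.91589 q=0.50308 e^(-rΔt)=0.99562
t_8 payoffs: 44.1810 33.9947 21.8517 7.3761 0.0000 0.0000 0.0000 0.0000 0.0000
t_7: node(7,0) S=57.8986 payoff=39.3114 vs cont=38.8852 → 39.3114 [stop]  node(7,1) S=69.0203 payoff=28.1897 vs cont=27.7635 → 28.1897 [stop]  node(7,2) S=82.2784 payoff=14.9316 vs cont=14.5054 → 14.9316 [stop]  node(7,3) S=98.0832 payoff=0.0000 vs cont=3.6493 → 3.6493 [wait]  node(7,4) S=116.9239 payoff=0.0000 vs cont=0.0000 → 0.0000 [wait]  node(7,5) S=139.3838 payoff=0.0000 vs cont=0.0000 → 0.0000 [wait]  node(7,6) S=166.1579 payoff=0.0000 vs cont=0.0000 → 0.0000 [wait]  node(7,7) S=198.0751 payoff=0.0000 vs cont=0.0000 → 0.0000 [wait]  ⇒ S*(7)=82.2784
t_6: node(6,0) S=63.2153 payoff=33.9947 vs cont=33.5684 → 33.9947 [stop]  node(6,1) S=75.3583 payoff=21.8517 vs cont=21.4254 → 21.8517 [stop]  node(6,2) S=89.8339 payoff=7.3761 vs cont=9.2151 → 9.2151 [wait]  node(6,3) S=107.0900 payoff=0.0000 vs cont=1.8054 → 1.8054 [wait]  node(6,4) S=127.6609 payoff=0.0000 vs cont=0.0000 → 0.0000 [wait]  node(6,5) S=152.1832 payoff=0.0000 vs cont=0.0000 → 0.0000 [wait]  node(6,6) S=181.4159 payoff=0.0000 vs cont=0.0000 → 0.0000 [wait]  ⇒ S*(6)=75.3583
t_5: node(5,0) S=69.0203 payoff=28.1897 vs cont=27.7635 → 28.1897 [stop]  node(5,1) S=82.2784 payoff=14.9316 vs cont=15.4265 → 15.4265 [wait]  node(5,2) S=98.0832 payoff=0.0000 vs cont=5.4634 → 5.4634 [wait]  node(5,3) S=116.9239 payoff=0.0000 vs cont=0.8932 → 0.8932 [wait]  node(5,4) S=139.3838 payoff=0.0000 vs cont=0.0000 → 0.0000 [wait]  node(5,5) S=166.1579 payoff=0.0000 vs cont=0.0000 → 0.0000 [wait]  ⇒ S*(5)=69.0203
t_4: node(4,0) S=75.3583 payoff=21.8517 vs cont=21.6733 → 21.8517 [stop]  node(4,1) S=89.8339 payoff=7.3761 vs cont=10.3686 → 10.3686 [wait]  node(4,2) S=107.0900 payoff=0.0000 vs cont=3.1503 → 3.1503 [wait]  node(4,3) S=127.6609 payoff=0.0000 vs cont=0.4419 → 0.4419 [wait]  node(4,4) S=152.1832 payoff=0.0000 vs cont=0.0000 → 0.0000 [wait]  ⇒ S*(4)=75.3583
t_3: node(3,0) S=82.2784 payoff=14.9316 vs cont=16.0042 → 16.0042 [wait]  node(3,1) S=98.0832 payoff=0.0000 vs cont=6.7077 → 6.7077 [wait]  node(3,2) S=116.9239 payoff=0.0000 vs cont=1.7799 → 1.7799 [wait]  node(3,3) S=139.3838 payoff=0.0000 vs cont=0.2186 → 0.2186 [wait]  ⇒ S*(3)=-
t_2: node(2,0) S=89.8339 payoff=7.3761 vs cont=11.2776 → 11.2776 [wait]  node(2,1) S=107.0900 payoff=0.0000 vs cont=4.2101 → 4.2101 [wait]  node(2,2) S=127.6609 payoff=0.0000 vs cont=0.9901 → 0.9901 [wait]  ⇒ S*(2)=-
t_1: node(1,0) S=98.0832 payoff=0.0000 vs cont=7.6882 → 7.6882 [wait]  node(1,1) S=116.9239 payoff=0.0000 vs cont=2.5788 → 2.5788 [wait]  ⇒ S*(1)=-
t_0: node(0,0) S=107.0900 payoff=0.0000 vs cont=5.0953 → 5.0953 [wait]  ⇒ S*(0)=-

price = 5.0953
boundary = - - - - 75.3583 69.0203 75.3583 82.2784
tree:
5.0953
7.6882 2.5788
11.2776 4.2101 0.9901
16.0042 6.7077 1.7799 0.2186
21.8517 10.3686 3.1503 0.4419 0.0000
28.1897 15.4265 5.4634 0.8932 0.0000 0.0000
33.9947 21.8517 9.2151 1.8054 0.0000 0.0000 0.0000
39.3114 28.1897 14.9316 3.6493 0.0000 0.0000 0.0000 0.0000
44.1810 33.9947 21.8517 7.3761 0.0000 0.0000 0.0000 0.0000 0.0000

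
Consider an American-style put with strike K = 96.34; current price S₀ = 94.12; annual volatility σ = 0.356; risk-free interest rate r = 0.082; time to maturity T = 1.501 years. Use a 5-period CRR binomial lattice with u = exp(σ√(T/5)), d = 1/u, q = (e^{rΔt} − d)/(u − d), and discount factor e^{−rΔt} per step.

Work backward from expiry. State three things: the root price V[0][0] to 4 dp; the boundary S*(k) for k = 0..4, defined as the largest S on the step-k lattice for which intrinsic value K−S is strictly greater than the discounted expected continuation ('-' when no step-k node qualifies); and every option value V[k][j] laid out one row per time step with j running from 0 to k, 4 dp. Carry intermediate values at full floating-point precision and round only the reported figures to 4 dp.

price = 13.3134
boundary = - - 63.7177 52.4263 63.7177
tree:
13.3134
21.2498 6.4799
32.6223 11.5629 2.0042
43.9137 19.9350 4.2342 0.0000
53.2042 32.6223 8.9455 0.0000 0.0000
60.8483 43.9137 18.8990 0.0000 0.0000 0.0000

Δt=0.30020  u=1.21538  d=0.82279  q=0.51487  discount=0.97568
step 5 (expiry): payoffs max(K−S,0) = 60.8483 43.9137 18.8990 0.0000 0.0000 0.0000
step 4: (k=4,j=0): S=43.1358, (K−S)⁺=53.2042, hold=50.8616 ⇒ V=53.2042 exercise | (k=4,j=1): S=63.7177, (K−S)⁺=32.6223, hold=30.2797 ⇒ V=32.6223 exercise | (k=4,j=2): S=94.1200, (K−S)⁺=2.2200, hold=8.9455 ⇒ V=8.9455 continue | (k=4,j=3): S=139.0285, (K−S)⁺=0.0000, hold=0.0000 ⇒ V=0.0000 continue | (k=4,j=4): S=205.3647, (K−S)⁺=0.0000, hold=0.0000 ⇒ V=0.0000 continue  boundary S*=63.7177
step 3: (k=3,j=0): S=52.4263, (K−S)⁺=43.9137, hold=41.5711 ⇒ V=43.9137 exercise | (k=3,j=1): S=77.4410, (K−S)⁺=18.8990, hold=19.9350 ⇒ V=19.9350 continue | (k=3,j=2): S=114.3913, (K−S)⁺=0.0000, hold=4.2342 ⇒ V=4.2342 continue | (k=3,j=3): S=168.9720, (K−S)⁺=0.0000, hold=0.0000 ⇒ V=0.0000 continue  boundary S*=52.4263
step 2: (k=2,j=0): S=63.7177, (K−S)⁺=32.6223, hold=30.8001 ⇒ V=32.6223 exercise | (k=2,j=1): S=94.1200, (K−S)⁺=2.2200, hold=11.5629 ⇒ V=11.5629 continue | (k=2,j=2): S=139.0285, (K−S)⁺=0.0000, hold=2.0042 ⇒ V=2.0042 continue  boundary S*=63.7177
step 1: (k=1,j=0): S=77.4410, (K−S)⁺=18.8990, hold=21.2498 ⇒ V=21.2498 continue | (k=1,j=1): S=114.3913, (K−S)⁺=0.0000, hold=6.4799 ⇒ V=6.4799 continue  boundary S*=-
step 0: (k=0,j=0): S=94.1200, (K−S)⁺=2.2200, hold=13.3134 ⇒ V=13.3134 continue  boundary S*=-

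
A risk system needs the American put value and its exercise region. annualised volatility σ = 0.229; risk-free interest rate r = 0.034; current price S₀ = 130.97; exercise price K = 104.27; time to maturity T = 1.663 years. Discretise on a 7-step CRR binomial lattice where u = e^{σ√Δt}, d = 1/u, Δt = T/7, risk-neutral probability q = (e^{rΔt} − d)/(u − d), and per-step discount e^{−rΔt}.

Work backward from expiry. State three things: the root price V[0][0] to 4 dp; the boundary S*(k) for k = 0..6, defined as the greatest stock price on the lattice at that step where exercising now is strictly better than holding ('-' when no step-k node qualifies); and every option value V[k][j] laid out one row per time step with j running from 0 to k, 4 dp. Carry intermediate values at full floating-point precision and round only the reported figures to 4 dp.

Δt=0.23757  u=1.11809  d=0.89439  q=0.50838  discount=0.99196
step 7 (expiry): payoffs max(K−S,0) = 44.3119 29.3156 10.5684 0.0000 0.0000 0.0000 0.0000 0.0000
step 6: (k=6,j=0): S=67.0382, (K−S)⁺=37.2318, hold=36.3929 ⇒ V=37.2318 exercise | (k=6,j=1): S=83.8054, (K−S)⁺=20.4646, hold=19.6257 ⇒ V=20.4646 exercise | (k=6,j=2): S=104.7664, (K−S)⁺=0.0000, hold=5.1538 ⇒ V=5.1538 continue | (k=6,j=3): S=130.9700, (K−S)⁺=0.0000, hold=0.0000 ⇒ V=0.0000 continue | (k=6,j=4): S=163.7275, (K−S)⁺=0.0000, hold=0.0000 ⇒ V=0.0000 continue | (k=6,j=5): S=204.6781, (K−S)⁺=0.0000, hold=0.0000 ⇒ V=0.0000 continue | (k=6,j=6): S=255.8711, (K−S)⁺=0.0000, hold=0.0000 ⇒ V=0.0000 continue  boundary S*=83.8054
step 5: (k=5,j=0): S=74.9544, (K−S)⁺=29.3156, hold=28.4767 ⇒ V=29.3156 exercise | (k=5,j=1): S=93.7016, (K−S)⁺=10.5684, hold=12.5789 ⇒ V=12.5789 continue | (k=5,j=2): S=117.1378, (K−S)⁺=0.0000, hold=2.5133 ⇒ V=2.5133 continue | (k=5,j=3): S=146.4356, (K−S)⁺=0.0000, hold=0.0000 ⇒ V=0.0000 continue | (k=5,j=4): S=183.0613, (K−S)⁺=0.0000, hold=0.0000 ⇒ V=0.0000 continue | (k=5,j=5): S=228.8476, (K−S)⁺=0.0000, hold=0.0000 ⇒ V=0.0000 continue  boundary S*=74.9544
step 4: (k=4,j=0): S=83.8054, (K−S)⁺=20.4646, hold=20.6396 ⇒ V=20.6396 continue | (k=4,j=1): S=104.7664, (K−S)⁺=0.0000, hold=7.4017 ⇒ V=7.4017 continue | (k=4,j=2): S=130.9700, (K−S)⁺=0.0000, hold=1.2257 ⇒ V=1.2257 continue | (k=4,j=3): S=163.7275, (K−S)⁺=0.0000, hold=0.0000 ⇒ V=0.0000 continue | (k=4,j=4): S=204.6781, (K−S)⁺=0.0000, hold=0.0000 ⇒ V=0.0000 continue  boundary S*=-
step 3: (k=3,j=0): S=93.7016, (K−S)⁺=10.5684, hold=13.7978 ⇒ V=13.7978 continue | (k=3,j=1): S=117.1378, (K−S)⁺=0.0000, hold=4.2277 ⇒ V=4.2277 continue | (k=3,j=2): S=146.4356, (K−S)⁺=0.0000, hold=0.5977 ⇒ V=0.5977 continue | (k=3,j=3): S=183.0613, (K−S)⁺=0.0000, hold=0.0000 ⇒ V=0.0000 continue  boundary S*=-
step 2: (k=2,j=0): S=104.7664, (K−S)⁺=0.0000, hold=8.8607 ⇒ V=8.8607 continue | (k=2,j=1): S=130.9700, (K−S)⁺=0.0000, hold=2.3631 ⇒ V=2.3631 continue | (k=2,j=2): S=163.7275, (K−S)⁺=0.0000, hold=0.2915 ⇒ V=0.2915 continue  boundary S*=-
step 1: (k=1,j=0): S=117.1378, (K−S)⁺=0.0000, hold=5.5128 ⇒ V=5.5128 continue | (k=1,j=1): S=146.4356, (K−S)⁺=0.0000, hold=1.2994 ⇒ V=1.2994 continue  boundary S*=-
step 0: (k=0,j=0): S=130.9700, (K−S)⁺=0.0000, hold=3.3437 ⇒ V=3.3437 continue  boundary S*=-

price = 3.3437
boundary = - - - - - 74.9544 83.8054
tree:
3.3437
5.5128 1.2994
8.8607 2.3631 0.2915
13.7978 4.2277 0.5977 0.0000
20.6396 7.4017 1.2257 0.0000 0.0000
29.3156 12.5789 2.5133 0.0000 0.0000 0.0000
37.2318 20.4646 5.1538 0.0000 0.0000 0.0000 0.0000
44.3119 29.3156 10.5684 0.0000 0.0000 0.0000 0.0000 0.0000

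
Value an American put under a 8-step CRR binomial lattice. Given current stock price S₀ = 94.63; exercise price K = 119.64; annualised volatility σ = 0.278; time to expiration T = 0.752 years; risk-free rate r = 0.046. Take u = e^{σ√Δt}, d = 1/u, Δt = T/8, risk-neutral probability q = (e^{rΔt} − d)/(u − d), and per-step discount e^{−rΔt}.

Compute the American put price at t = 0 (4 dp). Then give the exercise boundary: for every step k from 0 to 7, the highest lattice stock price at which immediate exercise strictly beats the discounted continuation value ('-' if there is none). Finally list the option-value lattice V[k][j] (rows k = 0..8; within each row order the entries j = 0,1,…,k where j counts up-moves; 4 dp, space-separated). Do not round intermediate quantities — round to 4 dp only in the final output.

Δt=0.09400  u=1.08897  d=0.91830  q=0.50409  discount=0.99569
step 8 (expiry): payoffs max(K−S,0) = 71.7882 62.8946 52.3480 39.8412 25.0100 7.4223 0.0000 0.0000 0.0000
step 7: (k=7,j=0): S=52.1092, (K−S)⁺=67.5308, hold=67.0146 ⇒ V=67.5308 exercise | (k=7,j=1): S=61.7941, (K−S)⁺=57.8459, hold=57.3296 ⇒ V=57.8459 exercise | (k=7,j=2): S=73.2791, (K−S)⁺=46.3609, hold=45.8447 ⇒ V=46.3609 exercise | (k=7,j=3): S=86.8986, (K−S)⁺=32.7414, hold=32.2252 ⇒ V=32.7414 exercise | (k=7,j=4): S=103.0493, (K−S)⁺=16.5907, hold=16.0745 ⇒ V=16.5907 exercise | (k=7,j=5): S=122.2018, (K−S)⁺=0.0000, hold=3.6649 ⇒ V=3.6649 continue | (k=7,j=6): S=144.9140, (K−S)⁺=0.0000, hold=0.0000 ⇒ V=0.0000 continue | (k=7,j=7): S=171.8474, (K−S)⁺=0.0000, hold=0.0000 ⇒ V=0.0000 continue  boundary S*=103.0493
step 6: (k=6,j=0): S=56.7454, (K−S)⁺=62.8946, hold=62.3783 ⇒ V=62.8946 exercise | (k=6,j=1): S=67.2920, (K−S)⁺=52.3480, hold=51.8318 ⇒ V=52.3480 exercise | (k=6,j=2): S=79.7988, (K−S)⁺=39.8412, hold=39.3250 ⇒ V=39.8412 exercise | (k=6,j=3): S=94.6300, (K−S)⁺=25.0100, hold=24.4938 ⇒ V=25.0100 exercise | (k=6,j=4): S=112.2177, (K−S)⁺=7.4223, hold=10.0314 ⇒ V=10.0314 continue | (k=6,j=5): S=133.0743, (K−S)⁺=0.0000, hold=1.8096 ⇒ V=1.8096 continue | (k=6,j=6): S=157.8071, (K−S)⁺=0.0000, hold=0.0000 ⇒ V=0.0000 continue  boundary S*=94.6300
step 5: (k=5,j=0): S=61.7941, (K−S)⁺=57.8459, hold=57.3296 ⇒ V=57.8459 exercise | (k=5,j=1): S=73.2791, (K−S)⁺=46.3609, hold=45.8447 ⇒ V=46.3609 exercise | (k=5,j=2): S=86.8986, (K−S)⁺=32.7414, hold=32.2252 ⇒ V=32.7414 exercise | (k=5,j=3): S=103.0493, (K−S)⁺=16.5907, hold=17.3840 ⇒ V=17.3840 continue | (k=5,j=4): S=122.2018, (K−S)⁺=0.0000, hold=5.8614 ⇒ V=5.8614 continue | (k=5,j=5): S=144.9140, (K−S)⁺=0.0000, hold=0.8935 ⇒ V=0.8935 continue  boundary S*=86.8986
step 4: (k=4,j=0): S=67.2920, (K−S)⁺=52.3480, hold=51.8318 ⇒ V=52.3480 exercise | (k=4,j=1): S=79.7988, (K−S)⁺=39.8412, hold=39.3250 ⇒ V=39.8412 exercise | (k=4,j=2): S=94.6300, (K−S)⁺=25.0100, hold=24.8920 ⇒ V=25.0100 exercise | (k=4,j=3): S=112.2177, (K−S)⁺=7.4223, hold=11.5256 ⇒ V=11.5256 continue | (k=4,j=4): S=133.0743, (K−S)⁺=0.0000, hold=3.3426 ⇒ V=3.3426 continue  boundary S*=94.6300
step 3: (k=3,j=0): S=73.2791, (K−S)⁺=46.3609, hold=45.8447 ⇒ V=46.3609 exercise | (k=3,j=1): S=86.8986, (K−S)⁺=32.7414, hold=32.2252 ⇒ V=32.7414 exercise | (k=3,j=2): S=103.0493, (K−S)⁺=16.5907, hold=18.1340 ⇒ V=18.1340 continue | (k=3,j=3): S=122.2018, (K−S)⁺=0.0000, hold=7.3687 ⇒ V=7.3687 continue  boundary S*=86.8986
step 2: (k=2,j=0): S=79.7988, (K−S)⁺=39.8412, hold=39.3250 ⇒ V=39.8412 exercise | (k=2,j=1): S=94.6300, (K−S)⁺=25.0100, hold=25.2684 ⇒ V=25.2684 continue | (k=2,j=2): S=112.2177, (K−S)⁺=7.4223, hold=12.6524 ⇒ V=12.6524 continue  boundary S*=79.7988
step 1: (k=1,j=0): S=86.8986, (K−S)⁺=32.7414, hold=32.3549 ⇒ V=32.7414 exercise | (k=1,j=1): S=103.0493, (K−S)⁺=16.5907, hold=18.8272 ⇒ V=18.8272 continue  boundary S*=86.8986
step 0: (k=0,j=0): S=94.6300, (K−S)⁺=25.0100, hold=25.6163 ⇒ V=25.6163 continue  boundary S*=-

price = 25.6163
boundary = - 86.8986 79.7988 86.8986 94.6300 86.8986 94.6300 103.0493
tree:
25.6163
32.7414 18.8272
39.8412 25.2684 12.6524
46.3609 32.7414 18.1340 7.3687
52.3480 39.8412 25.0100 11.5256 3.3426
57.8459 46.3609 32.7414 17.3840 5.8614 0.8935
62.8946 52.3480 39.8412 25.0100 10.0314 1.8096 0.0000
67.5308 57.8459 46.3609 32.7414 16.5907 3.6649 0.0000 0.0000
71.7882 62.8946 52.3480 39.8412 25.0100 7.4223 0.0000 0.0000 0.0000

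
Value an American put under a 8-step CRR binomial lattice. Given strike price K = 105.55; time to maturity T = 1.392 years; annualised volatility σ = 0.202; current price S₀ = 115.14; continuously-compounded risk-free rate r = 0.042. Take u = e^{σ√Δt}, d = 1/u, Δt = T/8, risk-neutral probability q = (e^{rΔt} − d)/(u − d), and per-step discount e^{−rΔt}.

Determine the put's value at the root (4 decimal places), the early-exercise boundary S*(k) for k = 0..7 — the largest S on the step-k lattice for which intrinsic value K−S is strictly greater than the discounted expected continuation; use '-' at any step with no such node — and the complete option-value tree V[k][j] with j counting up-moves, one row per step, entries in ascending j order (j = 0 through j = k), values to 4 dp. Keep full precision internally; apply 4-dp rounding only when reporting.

params: Δt=0.17400 u=1.08791 d=0.91919 q=0.52242 e^(-rΔt)=0.99272
t_8 payoffs: 46.8722 36.1016 23.3541 8.2667 0.0000 0.0000 0.0000 0.0000 0.0000
t_7: node(7,0) S=63.8363 payoff=41.7137 vs cont=40.9451 → 41.7137 [stop]  node(7,1) S=75.5538 payoff=29.9962 vs cont=29.2277 → 29.9962 [stop]  node(7,2) S=89.4219 payoff=16.1281 vs cont=15.3595 → 16.1281 [stop]  node(7,3) S=105.8357 payoff=0.0000 vs cont=3.9193 → 3.9193 [wait]  node(7,4) S=125.2623 payoff=0.0000 vs cont=0.0000 → 0.0000 [wait]  node(7,5) S=148.2547 payoff=0.0000 vs cont=0.0000 → 0.0000 [wait]  node(7,6) S=175.4674 payoff=0.0000 vs cont=0.0000 → 0.0000 [wait]  node(7,7) S=207.6751 payoff=0.0000 vs cont=0.0000 → 0.0000 [wait]  ⇒ S*(7)=89.4219
t_6: node(6,0) S=69.4484 payoff=36.1016 vs cont=35.3331 → 36.1016 [stop]  node(6,1) S=82.1959 payoff=23.3541 vs cont=22.5856 → 23.3541 [stop]  node(6,2) S=97.2833 payoff=8.2667 vs cont=9.6790 → 9.6790 [wait]  node(6,3) S=115.1400 payoff=0.0000 vs cont=1.8581 → 1.8581 [wait]  node(6,4) S=136.2744 payoff=0.0000 vs cont=0.0000 → 0.0000 [wait]  node(6,5) S=161.2881 payoff=0.0000 vs cont=0.0000 → 0.0000 [wait]  node(6,6) S=190.8932 payoff=0.0000 vs cont=0.0000 → 0.0000 [wait]  ⇒ S*(6)=82.1959
t_5: node(5,0) S=75.5538 payoff=29.9962 vs cont=29.2277 → 29.9962 [stop]  node(5,1) S=89.4219 payoff=16.1281 vs cont=16.0919 → 16.1281 [stop]  node(5,2) S=105.8357 payoff=0.0000 vs cont=5.5525 → 5.5525 [wait]  node(5,3) S=125.2623 payoff=0.0000 vs cont=0.8809 → 0.8809 [wait]  node(5,4) S=148.2547 payoff=0.0000 vs cont=0.0000 → 0.0000 [wait]  node(5,5) S=175.4674 payoff=0.0000 vs cont=0.0000 → 0.0000 [wait]  ⇒ S*(5)=89.4219
t_4: node(4,0) S=82.1959 payoff=23.3541 vs cont=22.5856 → 23.3541 [stop]  node(4,1) S=97.2833 payoff=8.2667 vs cont=10.5260 → 10.5260 [wait]  node(4,2) S=115.1400 payoff=0.0000 vs cont=3.0893 → 3.0893 [wait]  node(4,3) S=136.2744 payoff=0.0000 vs cont=0.4177 → 0.4177 [wait]  node(4,4) S=161.2881 payoff=0.0000 vs cont=0.0000 → 0.0000 [wait]  ⇒ S*(4)=82.1959
t_3: node(3,0) S=89.4219 payoff=16.1281 vs cont=16.5312 → 16.5312 [wait]  node(3,1) S=105.8357 payoff=0.0000 vs cont=6.5926 → 6.5926 [wait]  node(3,2) S=125.2623 payoff=0.0000 vs cont=1.6813 → 1.6813 [wait]  node(3,3) S=148.2547 payoff=0.0000 vs cont=0.1980 → 0.1980 [wait]  ⇒ S*(3)=-
t_2: node(2,0) S=97.2833 payoff=8.2667 vs cont=11.2565 → 11.2565 [wait]  node(2,1) S=115.1400 payoff=0.0000 vs cont=3.9975 → 3.9975 [wait]  node(2,2) S=136.2744 payoff=0.0000 vs cont=0.8998 → 0.8998 [wait]  ⇒ S*(2)=-
t_1: node(1,0) S=105.8357 payoff=0.0000 vs cont=7.4099 → 7.4099 [wait]  node(1,1) S=125.2623 payoff=0.0000 vs cont=2.3619 → 2.3619 [wait]  ⇒ S*(1)=-
t_0: node(0,0) S=115.1400 payoff=0.0000 vs cont=4.7379 → 4.7379 [wait]  ⇒ S*(0)=-

price = 4.7379
boundary = - - - - 82.1959 89.4219 82.1959 89.4219
tree:
4.7379
7.4099 2.3619
11.2565 3.9975 0.8998
16.5312 6.5926 1.6813 0.1980
23.3541 10.5260 3.0893 0.4177 0.0000
29.9962 16.1281 5.5525 0.8809 0.0000 0.0000
36.1016 23.3541 9.6790 1.8581 0.0000 0.0000 0.0000
41.7137 29.9962 16.1281 3.9193 0.0000 0.0000 0.0000 0.0000
46.8722 36.1016 23.3541 8.2667 0.0000 0.0000 0.0000 0.0000 0.0000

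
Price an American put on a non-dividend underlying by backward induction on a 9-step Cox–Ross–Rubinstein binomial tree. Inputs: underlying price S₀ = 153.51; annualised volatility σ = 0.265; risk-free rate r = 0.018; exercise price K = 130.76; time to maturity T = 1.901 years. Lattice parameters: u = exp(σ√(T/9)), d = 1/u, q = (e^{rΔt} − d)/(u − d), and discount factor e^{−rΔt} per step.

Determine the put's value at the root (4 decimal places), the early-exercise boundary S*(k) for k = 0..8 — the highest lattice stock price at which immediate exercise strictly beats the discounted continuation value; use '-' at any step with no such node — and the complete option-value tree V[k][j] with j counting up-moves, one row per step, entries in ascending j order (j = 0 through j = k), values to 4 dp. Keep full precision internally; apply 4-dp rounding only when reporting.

Δt=0.21122, u=1.12952, d=0.88533, q=0.48519, disc=e^(-rΔt)=0.99621
k=9 terminal: V=max(K-S,0) → 79.4623 65.3138 47.2631 24.2337 0.0000 0.0000 0.0000 0.0000 0.0000 0.0000
k=8: j=0 S=57.9417 intr=72.8183 cont=72.3221 V=72.8183[EX]; j=1 S=73.9226 intr=56.8374 cont=56.3412 V=56.8374[EX]; j=2 S=94.3113 intr=36.4487 cont=35.9525 V=36.4487[EX]; j=3 S=120.3234 intr=10.4366 cont=12.4284 V=12.4284[hold]; j=4 S=153.5100 intr=0.0000 cont=0.0000 V=0.0000[hold]; j=5 S=195.8498 intr=0.0000 cont=0.0000 V=0.0000[hold]; j=6 S=249.8674 intr=0.0000 cont=0.0000 V=0.0000[hold]; j=7 S=318.7836 intr=0.0000 cont=0.0000 V=0.0000[hold]; j=8 S=406.7077 intr=0.0000 cont=0.0000 V=0.0000[hold]  S*(8)=94.3113
k=7: j=0 S=65.4462 intr=65.3138 cont=64.8176 V=65.3138[EX]; j=1 S=83.4969 intr=47.2631 cont=46.7669 V=47.2631[EX]; j=2 S=106.5263 intr=24.2337 cont=24.7002 V=24.7002[hold]; j=3 S=135.9075 intr=0.0000 cont=6.3740 V=6.3740[hold]; j=4 S=173.3923 intr=0.0000 cont=0.0000 V=0.0000[hold]; j=5 S=221.2159 intr=0.0000 cont=0.0000 V=0.0000[hold]; j=6 S=282.2297 intr=0.0000 cont=0.0000 V=0.0000[hold]; j=7 S=360.0719 intr=0.0000 cont=0.0000 V=0.0000[hold]  S*(7)=83.4969
k=6: j=0 S=73.9226 intr=56.8374 cont=56.3412 V=56.8374[EX]; j=1 S=94.3113 intr=36.4487 cont=36.1780 V=36.4487[EX]; j=2 S=120.3234 intr=10.4366 cont=15.7485 V=15.7485[hold]; j=3 S=153.5100 intr=0.0000 cont=3.2689 V=3.2689[hold]; j=4 S=195.8498 intr=0.0000 cont=0.0000 V=0.0000[hold]; j=5 S=249.8674 intr=0.0000 cont=0.0000 V=0.0000[hold]; j=6 S=318.7836 intr=0.0000 cont=0.0000 V=0.0000[hold]  S*(6)=94.3113
k=5: j=0 S=83.4969 intr=47.2631 cont=46.7669 V=47.2631[EX]; j=1 S=106.5263 intr=24.2337 cont=26.3050 V=26.3050[hold]; j=2 S=135.9075 intr=0.0000 cont=9.6568 V=9.6568[hold]; j=3 S=173.3923 intr=0.0000 cont=1.6765 V=1.6765[hold]; j=4 S=221.2159 intr=0.0000 cont=0.0000 V=0.0000[hold]; j=5 S=282.2297 intr=0.0000 cont=0.0000 V=0.0000[hold]  S*(5)=83.4969
k=4: j=0 S=94.3113 intr=36.4487 cont=36.9536 V=36.9536[hold]; j=1 S=120.3234 intr=10.4366 cont=18.1583 V=18.1583[hold]; j=2 S=153.5100 intr=0.0000 cont=5.7629 V=5.7629[hold]; j=3 S=195.8498 intr=0.0000 cont=0.8598 V=0.8598[hold]; j=4 S=249.8674 intr=0.0000 cont=0.0000 V=0.0000[hold]  S*(4)=-
k=3: j=0 S=106.5263 intr=24.2337 cont=27.7287 V=27.7287[hold]; j=1 S=135.9075 intr=0.0000 cont=12.0981 V=12.0981[hold]; j=2 S=173.3923 intr=0.0000 cont=3.3711 V=3.3711[hold]; j=3 S=221.2159 intr=0.0000 cont=0.4410 V=0.4410[hold]  S*(3)=-
k=2: j=0 S=120.3234 intr=10.4366 cont=20.0684 V=20.0684[hold]; j=1 S=153.5100 intr=0.0000 cont=7.8340 V=7.8340[hold]; j=2 S=195.8498 intr=0.0000 cont=1.9420 V=1.9420[hold]  S*(2)=-
k=1: j=0 S=135.9075 intr=0.0000 cont=14.0788 V=14.0788[hold]; j=1 S=173.3923 intr=0.0000 cont=4.9564 V=4.9564[hold]  S*(1)=-
k=0: j=0 S=153.5100 intr=0.0000 cont=9.6161 V=9.6161[hold]  S*(0)=-

price = 9.6161
boundary = - - - - - 83.4969 94.3113 83.4969 94.3113
tree:
9.6161
14.0788 4.9564
20.0684 7.8340 1.9420
27.7287 12.0981 3.3711 0.4410
36.9536 18.1583 5.7629 0.8598 0.0000
47.2631 26.3050 9.6568 1.6765 0.0000 0.0000
56.8374 36.4487 15.7485 3.2689 0.0000 0.0000 0.0000
65.3138 47.2631 24.7002 6.3740 0.0000 0.0000 0.0000 0.0000
72.8183 56.8374 36.4487 12.4284 0.0000 0.0000 0.0000 0.0000 0.0000
79.4623 65.3138 47.2631 24.2337 0.0000 0.0000 0.0000 0.0000 0.0000 0.0000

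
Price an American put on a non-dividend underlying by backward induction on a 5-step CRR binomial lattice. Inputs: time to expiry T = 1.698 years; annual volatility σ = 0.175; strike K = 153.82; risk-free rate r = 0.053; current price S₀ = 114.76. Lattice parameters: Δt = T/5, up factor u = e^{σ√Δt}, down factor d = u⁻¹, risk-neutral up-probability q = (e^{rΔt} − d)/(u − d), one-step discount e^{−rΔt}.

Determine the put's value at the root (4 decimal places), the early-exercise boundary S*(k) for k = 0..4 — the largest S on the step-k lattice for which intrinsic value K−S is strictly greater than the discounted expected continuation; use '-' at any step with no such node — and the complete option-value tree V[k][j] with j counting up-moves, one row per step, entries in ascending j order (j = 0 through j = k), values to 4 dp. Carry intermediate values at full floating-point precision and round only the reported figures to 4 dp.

params: Δt=0.33960 u=1.10736 d=0.90305 q=0.56342 e^(-rΔt)=0.98216
t_5 payoffs: 84.9008 69.3076 50.1864 26.7390 0.0000 0.0000
t_4: node(4,0) S=76.3186 payoff=77.5014 vs cont=74.7576 → 77.5014 [stop]  node(4,1) S=93.5859 payoff=60.2341 vs cont=57.4903 → 60.2341 [stop]  node(4,2) S=114.7600 payoff=39.0600 vs cont=36.3162 → 39.0600 [stop]  node(4,3) S=140.7248 payoff=13.0952 vs cont=11.4656 → 13.0952 [stop]  node(4,4) S=172.5642 payoff=0.0000 vs cont=0.0000 → 0.0000 [wait]  ⇒ S*(4)=140.7248
t_3: node(3,0) S=84.5124 payoff=69.3076 vs cont=66.5638 → 69.3076 [stop]  node(3,1) S=103.6336 payoff=50.1864 vs cont=47.4426 → 50.1864 [stop]  node(3,2) S=127.0810 payoff=26.7390 vs cont=23.9952 → 26.7390 [stop]  node(3,3) S=155.8335 payoff=0.0000 vs cont=5.6152 → 5.6152 [wait]  ⇒ S*(3)=127.0810
t_2: node(2,0) S=93.5859 payoff=60.2341 vs cont=57.4903 → 60.2341 [stop]  node(2,1) S=114.7600 payoff=39.0600 vs cont=36.3162 → 39.0600 [stop]  node(2,2) S=140.7248 payoff=13.0952 vs cont=14.5728 → 14.5728 [wait]  ⇒ S*(2)=114.7600
t_1: node(1,0) S=103.6336 payoff=50.1864 vs cont=47.4426 → 50.1864 [stop]  node(1,1) S=127.0810 payoff=26.7390 vs cont=24.8129 → 26.7390 [stop]  ⇒ S*(1)=127.0810
t_0: node(0,0) S=114.7600 payoff=39.0600 vs cont=36.3162 → 39.0600 [stop]  ⇒ S*(0)=114.7600

price = 39.0600
boundary = 114.7600 127.0810 114.7600 127.0810 140.7248
tree:
39.0600
50.1864 26.7390
60.2341 39.0600 14.5728
69.3076 50.1864 26.7390 5.6152
77.5014 60.2341 39.0600 13.0952 0.0000
84.9008 69.3076 50.1864 26.7390 0.0000 0.0000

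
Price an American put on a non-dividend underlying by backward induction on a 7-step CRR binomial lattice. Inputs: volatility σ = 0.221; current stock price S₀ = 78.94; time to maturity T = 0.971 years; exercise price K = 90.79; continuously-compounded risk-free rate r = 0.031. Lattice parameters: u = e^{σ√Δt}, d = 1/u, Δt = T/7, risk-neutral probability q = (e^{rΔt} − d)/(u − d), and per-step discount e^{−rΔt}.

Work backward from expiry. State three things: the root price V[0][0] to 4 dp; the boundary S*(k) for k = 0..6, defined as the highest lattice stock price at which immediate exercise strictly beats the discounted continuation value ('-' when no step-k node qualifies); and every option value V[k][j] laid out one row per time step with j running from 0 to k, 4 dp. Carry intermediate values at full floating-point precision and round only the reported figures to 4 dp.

price = 13.5594
boundary = - - 66.9582 72.7027 66.9582 72.7027 78.9400
tree:
13.5594
18.2957 9.0434
23.8318 13.0377 5.2144
29.1224 18.0873 8.2107 2.3287
33.9950 23.8318 12.4746 4.1109 0.6058
38.4826 29.1224 18.0873 7.0921 1.2306 0.0000
42.6156 33.9950 23.8318 11.8500 2.4997 0.0000 0.0000
46.4220 38.4826 29.1224 18.0873 5.0775 0.0000 0.0000 0.0000

Δt=0.13871, u=1.08579, d=0.92099, q=0.50558, disc=e^(-rΔt)=0.99571
k=7 terminal: V=max(K-S,0) → 46.4220 38.4826 29.1224 18.0873 5.0775 0.0000 0.0000 0.0000
k=6: j=0 S=48.1744 intr=42.6156 cont=42.2260 V=42.6156[EX]; j=1 S=56.7950 intr=33.9950 cont=33.6055 V=33.9950[EX]; j=2 S=66.9582 intr=23.8318 cont=23.4423 V=23.8318[EX]; j=3 S=78.9400 intr=11.8500 cont=11.4604 V=11.8500[EX]; j=4 S=93.0659 intr=0.0000 cont=2.4997 V=2.4997[hold]; j=5 S=109.7196 intr=0.0000 cont=0.0000 V=0.0000[hold]; j=6 S=129.3534 intr=0.0000 cont=0.0000 V=0.0000[hold]  S*(6)=78.9400
k=5: j=0 S=52.3074 intr=38.4826 cont=38.0930 V=38.4826[EX]; j=1 S=61.6676 intr=29.1224 cont=28.7329 V=29.1224[EX]; j=2 S=72.7027 intr=18.0873 cont=17.6978 V=18.0873[EX]; j=3 S=85.7125 intr=5.0775 cont=7.0921 V=7.0921[hold]; j=4 S=101.0503 intr=0.0000 cont=1.2306 V=1.2306[hold]; j=5 S=119.1327 intr=0.0000 cont=0.0000 V=0.0000[hold]  S*(5)=72.7027
k=4: j=0 S=56.7950 intr=33.9950 cont=33.6055 V=33.9950[EX]; j=1 S=66.9582 intr=23.8318 cont=23.4423 V=23.8318[EX]; j=2 S=78.9400 intr=11.8500 cont=12.4746 V=12.4746[hold]; j=3 S=93.0659 intr=0.0000 cont=4.1109 V=4.1109[hold]; j=4 S=109.7196 intr=0.0000 cont=0.6058 V=0.6058[hold]  S*(4)=66.9582
k=3: j=0 S=61.6676 intr=29.1224 cont=28.7329 V=29.1224[EX]; j=1 S=72.7027 intr=18.0873 cont=18.0122 V=18.0873[EX]; j=2 S=85.7125 intr=5.0775 cont=8.2107 V=8.2107[hold]; j=3 S=101.0503 intr=0.0000 cont=2.3287 V=2.3287[hold]  S*(3)=72.7027
k=2: j=0 S=66.9582 intr=23.8318 cont=23.4423 V=23.8318[EX]; j=1 S=78.9400 intr=11.8500 cont=13.0377 V=13.0377[hold]; j=2 S=93.0659 intr=0.0000 cont=5.2144 V=5.2144[hold]  S*(2)=66.9582
k=1: j=0 S=72.7027 intr=18.0873 cont=18.2957 V=18.2957[hold]; j=1 S=85.7125 intr=5.0775 cont=9.0434 V=9.0434[hold]  S*(1)=-
k=0: j=0 S=78.9400 intr=11.8500 cont=13.5594 V=13.5594[hold]  S*(0)=-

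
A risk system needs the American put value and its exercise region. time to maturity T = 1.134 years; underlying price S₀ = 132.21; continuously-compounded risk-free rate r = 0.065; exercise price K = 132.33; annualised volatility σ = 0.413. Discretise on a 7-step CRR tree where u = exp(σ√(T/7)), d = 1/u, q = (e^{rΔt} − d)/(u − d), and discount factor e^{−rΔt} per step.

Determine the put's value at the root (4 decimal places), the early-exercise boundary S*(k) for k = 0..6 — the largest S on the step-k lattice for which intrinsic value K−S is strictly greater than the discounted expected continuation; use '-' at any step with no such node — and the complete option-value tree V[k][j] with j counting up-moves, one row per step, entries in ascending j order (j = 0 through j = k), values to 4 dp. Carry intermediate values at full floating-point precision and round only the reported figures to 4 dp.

price = 19.5856
boundary = - - - 80.2947 67.9977 80.2947 94.8155
tree:
19.5856
28.0710 11.1849
38.9381 17.3770 4.9876
52.0353 26.1598 8.6194 1.3187
64.3323 37.8454 14.5735 2.6142 0.0000
74.7460 52.0353 23.9073 5.1825 0.0000 0.0000
83.5649 64.3323 37.5145 10.2740 0.0000 0.0000 0.0000
91.0331 74.7460 52.0353 20.3677 0.0000 0.0000 0.0000 0.0000

Δt=0.16200, u=1.18084, d=0.84685, q=0.49023, disc=e^(-rΔt)=0.98953
k=7 terminal: V=max(K-S,0) → 91.0331 74.7460 52.0353 20.3677 0.0000 0.0000 0.0000 0.0000
k=6: j=0 S=48.7651 intr=83.5649 cont=82.1787 V=83.5649[EX]; j=1 S=67.9977 intr=64.3323 cont=62.9461 V=64.3323[EX]; j=2 S=94.8155 intr=37.5145 cont=36.1284 V=37.5145[EX]; j=3 S=132.2100 intr=0.1200 cont=10.2740 V=10.2740[hold]; j=4 S=184.3526 intr=0.0000 cont=0.0000 V=0.0000[hold]; j=5 S=257.0598 intr=0.0000 cont=0.0000 V=0.0000[hold]; j=6 S=358.4422 intr=0.0000 cont=0.0000 V=0.0000[hold]  S*(6)=94.8155
k=5: j=0 S=57.5840 intr=74.7460 cont=73.3599 V=74.7460[EX]; j=1 S=80.2947 intr=52.0353 cont=50.6492 V=52.0353[EX]; j=2 S=111.9623 intr=20.3677 cont=23.9073 V=23.9073[hold]; j=3 S=156.1194 intr=0.0000 cont=5.1825 V=5.1825[hold]; j=4 S=217.6916 intr=0.0000 cont=0.0000 V=0.0000[hold]; j=5 S=303.5475 intr=0.0000 cont=0.0000 V=0.0000[hold]  S*(5)=80.2947
k=4: j=0 S=67.9977 intr=64.3323 cont=62.9461 V=64.3323[EX]; j=1 S=94.8155 intr=37.5145 cont=37.8454 V=37.8454[hold]; j=2 S=132.2100 intr=0.1200 cont=14.5735 V=14.5735[hold]; j=3 S=184.3526 intr=0.0000 cont=2.6142 V=2.6142[hold]; j=4 S=257.0598 intr=0.0000 cont=0.0000 V=0.0000[hold]  S*(4)=67.9977
k=3: j=0 S=80.2947 intr=52.0353 cont=50.8097 V=52.0353[EX]; j=1 S=111.9623 intr=20.3677 cont=26.1598 V=26.1598[hold]; j=2 S=156.1194 intr=0.0000 cont=8.6194 V=8.6194[hold]; j=3 S=217.6916 intr=0.0000 cont=1.3187 V=1.3187[hold]  S*(3)=80.2947
k=2: j=0 S=94.8155 intr=37.5145 cont=38.9381 V=38.9381[hold]; j=1 S=132.2100 intr=0.1200 cont=17.3770 V=17.3770[hold]; j=2 S=184.3526 intr=0.0000 cont=4.9876 V=4.9876[hold]  S*(2)=-
k=1: j=0 S=111.9623 intr=20.3677 cont=28.0710 V=28.0710[hold]; j=1 S=156.1194 intr=0.0000 cont=11.1849 V=11.1849[hold]  S*(1)=-
k=0: j=0 S=132.2100 intr=0.1200 cont=19.5856 V=19.5856[hold]  S*(0)=-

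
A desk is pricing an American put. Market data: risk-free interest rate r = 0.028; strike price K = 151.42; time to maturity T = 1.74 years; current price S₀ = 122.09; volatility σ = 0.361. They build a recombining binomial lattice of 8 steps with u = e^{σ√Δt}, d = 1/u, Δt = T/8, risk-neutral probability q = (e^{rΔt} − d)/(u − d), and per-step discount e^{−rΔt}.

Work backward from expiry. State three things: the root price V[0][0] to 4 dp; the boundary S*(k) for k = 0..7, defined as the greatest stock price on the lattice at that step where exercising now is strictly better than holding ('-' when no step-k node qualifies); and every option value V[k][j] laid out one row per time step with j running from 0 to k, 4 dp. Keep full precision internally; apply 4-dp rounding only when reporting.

price = 39.5822
boundary = - - 87.1857 73.6763 87.1857 73.6763 87.1857 103.1722
tree:
39.5822
51.2325 27.2683
64.2343 37.5807 16.2688
77.7437 50.0795 24.3074 7.6307
89.1598 64.2343 35.1439 12.6932 2.1570
98.8070 77.7437 48.7586 20.6112 4.1420 0.0000
106.9594 89.1598 64.2343 32.3524 7.9538 0.0000 0.0000
113.8486 98.8070 77.7437 48.2478 15.2737 0.0000 0.0000 0.0000
119.6702 106.9594 89.1598 64.2343 29.3300 0.0000 0.0000 0.0000 0.0000

params: Δt=0.21750 u=1.18336 d=0.84505 q=0.47607 e^(-rΔt)=0.99393
t_8 payoffs: 119.6702 106.9594 89.1598 64.2343 29.3300 0.0000 0.0000 0.0000 0.0000
t_7: node(7,0) S=37.5714 payoff=113.8486 vs cont=112.9292 → 113.8486 [stop]  node(7,1) S=52.6130 payoff=98.8070 vs cont=97.8877 → 98.8070 [stop]  node(7,2) S=73.6763 payoff=77.7437 vs cont=76.8244 → 77.7437 [stop]  node(7,3) S=103.1722 payoff=48.2478 vs cont=47.3285 → 48.2478 [stop]  node(7,4) S=144.4766 payoff=6.9434 vs cont=15.2737 → 15.2737 [wait]  node(7,5) S=202.3171 payoff=0.0000 vs cont=0.0000 → 0.0000 [wait]  node(7,6) S=283.3136 payoff=0.0000 vs cont=0.0000 → 0.0000 [wait]  node(7,7) S=396.7367 payoff=0.0000 vs cont=0.0000 → 0.0000 [wait]  ⇒ S*(7)=103.1722
t_6: node(6,0) S=44.4606 payoff=106.9594 vs cont=106.0401 → 106.9594 [stop]  node(6,1) S=62.2602 payoff=89.1598 vs cont=88.2405 → 89.1598 [stop]  node(6,2) S=87.1857 payoff=64.2343 vs cont=63.3150 → 64.2343 [stop]  node(6,3) S=122.0900 payoff=29.3300 vs cont=32.3524 → 32.3524 [wait]  node(6,4) S=170.9681 payoff=0.0000 vs cont=7.9538 → 7.9538 [wait]  node(6,5) S=239.4142 payoff=0.0000 vs cont=0.0000 → 0.0000 [wait]  node(6,6) S=335.2624 payoff=0.0000 vs cont=0.0000 → 0.0000 [wait]  ⇒ S*(6)=87.1857
t_5: node(5,0) S=52.6130 payoff=98.8070 vs cont=97.8877 → 98.8070 [stop]  node(5,1) S=73.6763 payoff=77.7437 vs cont=76.8244 → 77.7437 [stop]  node(5,2) S=103.1722 payoff=48.2478 vs cont=48.7586 → 48.7586 [wait]  node(5,3) S=144.4766 payoff=6.9434 vs cont=20.6112 → 20.6112 [wait]  node(5,4) S=202.3171 payoff=0.0000 vs cont=4.1420 → 4.1420 [wait]  node(5,5) S=283.3136 payoff=0.0000 vs cont=0.0000 → 0.0000 [wait]  ⇒ S*(5)=73.6763
t_4: node(4,0) S=62.2602 payoff=89.1598 vs cont=88.2405 → 89.1598 [stop]  node(4,1) S=87.1857 payoff=64.2343 vs cont=63.5567 → 64.2343 [stop]  node(4,2) S=122.0900 payoff=29.3300 vs cont=35.1439 → 35.1439 [wait]  node(4,3) S=170.9681 payoff=0.0000 vs cont=12.6932 → 12.6932 [wait]  node(4,4) S=239.4142 payoff=0.0000 vs cont=2.1570 → 2.1570 [wait]  ⇒ S*(4)=87.1857
t_3: node(3,0) S=73.6763 payoff=77.7437 vs cont=76.8244 → 77.7437 [stop]  node(3,1) S=103.1722 payoff=48.2478 vs cont=50.0795 → 50.0795 [wait]  node(3,2) S=144.4766 payoff=6.9434 vs cont=24.3074 → 24.3074 [wait]  node(3,3) S=202.3171 payoff=0.0000 vs cont=7.6307 → 7.6307 [wait]  ⇒ S*(3)=73.6763
t_2: node(2,0) S=87.1857 payoff=64.2343 vs cont=64.1817 → 64.2343 [stop]  node(2,1) S=122.0900 payoff=29.3300 vs cont=37.5807 → 37.5807 [wait]  node(2,2) S=170.9681 payoff=0.0000 vs cont=16.2688 → 16.2688 [wait]  ⇒ S*(2)=87.1857
t_1: node(1,0) S=103.1722 payoff=48.2478 vs cont=51.2325 → 51.2325 [wait]  node(1,1) S=144.4766 payoff=6.9434 vs cont=27.2683 → 27.2683 [wait]  ⇒ S*(1)=-
t_0: node(0,0) S=122.0900 payoff=29.3300 vs cont=39.5822 → 39.5822 [wait]  ⇒ S*(0)=-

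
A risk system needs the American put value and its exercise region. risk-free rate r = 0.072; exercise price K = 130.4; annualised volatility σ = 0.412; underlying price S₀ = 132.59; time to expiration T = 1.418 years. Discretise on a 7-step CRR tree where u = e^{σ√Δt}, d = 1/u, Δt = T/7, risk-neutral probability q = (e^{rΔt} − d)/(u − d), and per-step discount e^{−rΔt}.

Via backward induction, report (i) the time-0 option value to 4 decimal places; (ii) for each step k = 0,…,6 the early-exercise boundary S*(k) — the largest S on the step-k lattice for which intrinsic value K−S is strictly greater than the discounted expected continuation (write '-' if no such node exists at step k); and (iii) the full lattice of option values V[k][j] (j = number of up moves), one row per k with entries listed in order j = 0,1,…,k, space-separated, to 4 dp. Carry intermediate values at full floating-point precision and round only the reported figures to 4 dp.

params: Δt=0.20257 u=1.20374 d=0.83074 q=0.49316 e^(-rΔt)=0.98552
t_7 payoffs: 94.1937 77.9375 54.3825 20.2516 0.0000 0.0000 0.0000 0.0000
t_6: node(6,0) S=43.5829 payoff=86.8171 vs cont=84.9290 → 86.8171 [stop]  node(6,1) S=63.1511 payoff=67.2489 vs cont=65.3608 → 67.2489 [stop]  node(6,2) S=91.5052 payoff=38.8948 vs cont=37.0067 → 38.8948 [stop]  node(6,3) S=132.5900 payoff=0.0000 vs cont=10.1156 → 10.1156 [wait]  node(6,4) S=192.1213 payoff=0.0000 vs cont=0.0000 → 0.0000 [wait]  node(6,5) S=278.3815 payoff=0.0000 vs cont=0.0000 → 0.0000 [wait]  node(6,6) S=403.3714 payoff=0.0000 vs cont=0.0000 → 0.0000 [wait]  ⇒ S*(6)=91.5052
t_5: node(5,0) S=52.4625 payoff=77.9375 vs cont=76.0494 → 77.9375 [stop]  node(5,1) S=76.0175 payoff=54.3825 vs cont=52.4944 → 54.3825 [stop]  node(5,2) S=110.1484 payoff=20.2516 vs cont=24.3443 → 24.3443 [wait]  node(5,3) S=159.6038 payoff=0.0000 vs cont=5.0527 → 5.0527 [wait]  node(5,4) S=231.2640 payoff=0.0000 vs cont=0.0000 → 0.0000 [wait]  node(5,5) S=335.0987 payoff=0.0000 vs cont=0.0000 → 0.0000 [wait]  ⇒ S*(5)=76.0175
t_4: node(4,0) S=63.1511 payoff=67.2489 vs cont=65.3608 → 67.2489 [stop]  node(4,1) S=91.5052 payoff=38.8948 vs cont=38.9958 → 38.9958 [wait]  node(4,2) S=132.5900 payoff=0.0000 vs cont=14.6156 → 14.6156 [wait]  node(4,3) S=192.1213 payoff=0.0000 vs cont=2.5238 → 2.5238 [wait]  node(4,4) S=278.3815 payoff=0.0000 vs cont=0.0000 → 0.0000 [wait]  ⇒ S*(4)=63.1511
t_3: node(3,0) S=76.0175 payoff=54.3825 vs cont=52.5435 → 54.3825 [stop]  node(3,1) S=110.1484 payoff=20.2516 vs cont=26.5819 → 26.5819 [wait]  node(3,2) S=159.6038 payoff=0.0000 vs cont=8.5271 → 8.5271 [wait]  node(3,3) S=231.2640 payoff=0.0000 vs cont=1.2606 → 1.2606 [wait]  ⇒ S*(3)=76.0175
t_2: node(2,0) S=91.5052 payoff=38.8948 vs cont=40.0833 → 40.0833 [wait]  node(2,1) S=132.5900 payoff=0.0000 vs cont=17.4220 → 17.4220 [wait]  node(2,2) S=192.1213 payoff=0.0000 vs cont=4.8720 → 4.8720 [wait]  ⇒ S*(2)=-
t_1: node(1,0) S=110.1484 payoff=20.2516 vs cont=28.4890 → 28.4890 [wait]  node(1,1) S=159.6038 payoff=0.0000 vs cont=11.0701 → 11.0701 [wait]  ⇒ S*(1)=-
t_0: node(0,0) S=132.5900 payoff=0.0000 vs cont=19.6105 → 19.6105 [wait]  ⇒ S*(0)=-

price = 19.6105
boundary = - - - 76.0175 63.1511 76.0175 91.5052
tree:
19.6105
28.4890 11.0701
40.0833 17.4220 4.8720
54.3825 26.5819 8.5271 1.2606
67.2489 38.9958 14.6156 2.5238 0.0000
77.9375 54.3825 24.3443 5.0527 0.0000 0.0000
86.8171 67.2489 38.8948 10.1156 0.0000 0.0000 0.0000
94.1937 77.9375 54.3825 20.2516 0.0000 0.0000 0.0000 0.0000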